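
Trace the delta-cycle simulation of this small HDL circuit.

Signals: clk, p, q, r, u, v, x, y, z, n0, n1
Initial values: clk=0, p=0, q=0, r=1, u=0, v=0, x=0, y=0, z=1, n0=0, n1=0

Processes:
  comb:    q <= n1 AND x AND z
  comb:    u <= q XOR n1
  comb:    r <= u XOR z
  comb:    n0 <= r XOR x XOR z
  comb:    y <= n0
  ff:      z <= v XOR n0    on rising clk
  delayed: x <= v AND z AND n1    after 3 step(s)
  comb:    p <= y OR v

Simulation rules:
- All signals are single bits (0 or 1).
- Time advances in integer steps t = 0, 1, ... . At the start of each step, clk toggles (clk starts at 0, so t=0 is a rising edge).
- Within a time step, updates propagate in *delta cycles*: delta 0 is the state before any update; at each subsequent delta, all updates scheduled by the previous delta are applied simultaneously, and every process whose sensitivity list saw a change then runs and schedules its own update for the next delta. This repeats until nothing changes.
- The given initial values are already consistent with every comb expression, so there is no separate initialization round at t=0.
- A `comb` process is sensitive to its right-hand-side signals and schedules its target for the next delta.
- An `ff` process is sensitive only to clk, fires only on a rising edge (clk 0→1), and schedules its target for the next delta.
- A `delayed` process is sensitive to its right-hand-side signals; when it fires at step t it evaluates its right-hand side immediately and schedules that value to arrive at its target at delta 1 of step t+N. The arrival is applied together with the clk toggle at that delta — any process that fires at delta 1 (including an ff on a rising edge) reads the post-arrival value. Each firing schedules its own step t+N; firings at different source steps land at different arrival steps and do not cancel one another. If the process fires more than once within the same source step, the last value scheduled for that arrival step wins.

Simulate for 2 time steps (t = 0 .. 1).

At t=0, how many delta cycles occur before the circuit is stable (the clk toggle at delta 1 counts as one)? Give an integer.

6

t=0 Δ0: v=0 u=0 r=1 y=0 x=0 n0=0 clk=0 z=1 q=0 n1=0 p=0
  Δ1: clk:0→1
  Δ2: z:1→0
  Δ3: r:1→0, n0:0→1
  Δ4: y:0→1, n0:1→0
  Δ5: y:1→0, p:0→1
  Δ6: p:1→0
  (6Δ to stable)
t=1 Δ0: v=0 u=0 r=0 y=0 x=0 n0=0 clk=1 z=0 q=0 n1=0 p=0
  Δ1: clk:1→0
  (1Δ to stable)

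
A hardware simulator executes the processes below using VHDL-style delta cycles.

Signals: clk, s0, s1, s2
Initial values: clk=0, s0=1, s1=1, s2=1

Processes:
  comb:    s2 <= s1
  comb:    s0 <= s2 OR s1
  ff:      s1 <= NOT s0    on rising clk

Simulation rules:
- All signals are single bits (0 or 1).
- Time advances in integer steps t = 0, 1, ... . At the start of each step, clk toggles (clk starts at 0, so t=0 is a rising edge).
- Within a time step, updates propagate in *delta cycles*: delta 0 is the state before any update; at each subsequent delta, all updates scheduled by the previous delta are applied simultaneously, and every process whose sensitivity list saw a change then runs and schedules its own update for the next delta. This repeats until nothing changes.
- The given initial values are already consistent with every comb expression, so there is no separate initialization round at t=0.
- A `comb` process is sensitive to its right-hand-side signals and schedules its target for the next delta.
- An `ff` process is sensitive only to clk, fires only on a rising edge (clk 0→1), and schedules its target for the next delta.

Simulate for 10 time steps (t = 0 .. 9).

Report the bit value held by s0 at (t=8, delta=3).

1

[bits: s2,s0,s1,clk]
t=0: Δ0=1110 Δ1=1111 Δ2=1101 Δ3=0101 Δ4=0001 | 4Δ
t=1: Δ0=0001 Δ1=0000 | 1Δ
t=2: Δ0=0000 Δ1=0001 Δ2=0011 Δ3=1111 | 3Δ
t=3: Δ0=1111 Δ1=1110 | 1Δ
t=4: Δ0=1110 Δ1=1111 Δ2=1101 Δ3=0101 Δ4=0001 | 4Δ
t=5: Δ0=0001 Δ1=0000 | 1Δ
t=6: Δ0=0000 Δ1=0001 Δ2=0011 Δ3=1111 | 3Δ
t=7: Δ0=1111 Δ1=1110 | 1Δ
t=8: Δ0=1110 Δ1=1111 Δ2=1101 Δ3=0101 Δ4=0001 | 4Δ
t=9: Δ0=0001 Δ1=0000 | 1Δ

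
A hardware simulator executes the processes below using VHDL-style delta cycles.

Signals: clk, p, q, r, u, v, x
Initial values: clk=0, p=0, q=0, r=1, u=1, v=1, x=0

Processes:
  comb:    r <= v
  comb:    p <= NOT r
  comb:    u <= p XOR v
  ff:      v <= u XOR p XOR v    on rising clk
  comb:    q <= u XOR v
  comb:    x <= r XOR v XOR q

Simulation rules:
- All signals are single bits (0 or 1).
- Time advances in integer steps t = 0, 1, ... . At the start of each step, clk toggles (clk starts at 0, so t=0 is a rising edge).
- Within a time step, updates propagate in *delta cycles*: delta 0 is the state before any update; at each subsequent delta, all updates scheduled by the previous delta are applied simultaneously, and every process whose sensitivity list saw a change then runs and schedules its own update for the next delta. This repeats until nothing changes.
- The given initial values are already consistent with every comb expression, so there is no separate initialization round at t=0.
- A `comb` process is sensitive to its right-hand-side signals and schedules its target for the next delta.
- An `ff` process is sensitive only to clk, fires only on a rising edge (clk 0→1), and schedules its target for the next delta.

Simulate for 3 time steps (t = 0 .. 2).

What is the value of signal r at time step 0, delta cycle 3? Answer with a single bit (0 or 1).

t0.Δ0 r=1 u=1 x=0 v=1 clk=0 p=0 q=0
t0.Δ1 r=1 u=1 x=0 v=1 clk=1 p=0 q=0
t0.Δ2 r=1 u=1 x=0 v=0 clk=1 p=0 q=0
t0.Δ3 r=0 u=0 x=1 v=0 clk=1 p=0 q=1
t0.Δ4 r=0 u=0 x=1 v=0 clk=1 p=1 q=0
t0.Δ5 r=0 u=1 x=0 v=0 clk=1 p=1 q=0
t0.Δ6 r=0 u=1 x=0 v=0 clk=1 p=1 q=1
t0.Δ7 r=0 u=1 x=1 v=0 clk=1 p=1 q=1
t1.Δ0 r=0 u=1 x=1 v=0 clk=1 p=1 q=1
t1.Δ1 r=0 u=1 x=1 v=0 clk=0 p=1 q=1
t2.Δ0 r=0 u=1 x=1 v=0 clk=0 p=1 q=1
t2.Δ1 r=0 u=1 x=1 v=0 clk=1 p=1 q=1

0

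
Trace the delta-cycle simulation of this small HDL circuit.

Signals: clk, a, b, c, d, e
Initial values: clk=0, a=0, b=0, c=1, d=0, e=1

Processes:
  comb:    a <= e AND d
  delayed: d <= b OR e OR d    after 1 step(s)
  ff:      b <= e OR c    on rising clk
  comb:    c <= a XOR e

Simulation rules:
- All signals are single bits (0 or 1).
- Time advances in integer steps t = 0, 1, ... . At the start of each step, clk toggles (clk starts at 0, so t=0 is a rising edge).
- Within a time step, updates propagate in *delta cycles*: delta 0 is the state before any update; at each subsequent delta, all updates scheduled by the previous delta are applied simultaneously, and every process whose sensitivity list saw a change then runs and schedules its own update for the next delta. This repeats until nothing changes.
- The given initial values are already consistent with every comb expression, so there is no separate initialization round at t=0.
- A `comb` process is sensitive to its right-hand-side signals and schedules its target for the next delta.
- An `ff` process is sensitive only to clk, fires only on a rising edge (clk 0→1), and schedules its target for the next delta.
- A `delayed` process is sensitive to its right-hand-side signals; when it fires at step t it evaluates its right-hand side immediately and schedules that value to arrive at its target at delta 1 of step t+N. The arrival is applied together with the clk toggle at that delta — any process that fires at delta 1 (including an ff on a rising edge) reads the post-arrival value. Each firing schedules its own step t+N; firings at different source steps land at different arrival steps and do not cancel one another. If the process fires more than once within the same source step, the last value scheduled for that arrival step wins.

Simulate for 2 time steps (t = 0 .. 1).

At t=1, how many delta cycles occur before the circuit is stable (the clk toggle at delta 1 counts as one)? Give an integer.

[bits: a,c,b,clk,e,d]
t=0: Δ0=010010 Δ1=010110 Δ2=011110 | 2Δ
t=1: Δ0=011110 Δ1=011011 Δ2=111011 Δ3=101011 | 3Δ

3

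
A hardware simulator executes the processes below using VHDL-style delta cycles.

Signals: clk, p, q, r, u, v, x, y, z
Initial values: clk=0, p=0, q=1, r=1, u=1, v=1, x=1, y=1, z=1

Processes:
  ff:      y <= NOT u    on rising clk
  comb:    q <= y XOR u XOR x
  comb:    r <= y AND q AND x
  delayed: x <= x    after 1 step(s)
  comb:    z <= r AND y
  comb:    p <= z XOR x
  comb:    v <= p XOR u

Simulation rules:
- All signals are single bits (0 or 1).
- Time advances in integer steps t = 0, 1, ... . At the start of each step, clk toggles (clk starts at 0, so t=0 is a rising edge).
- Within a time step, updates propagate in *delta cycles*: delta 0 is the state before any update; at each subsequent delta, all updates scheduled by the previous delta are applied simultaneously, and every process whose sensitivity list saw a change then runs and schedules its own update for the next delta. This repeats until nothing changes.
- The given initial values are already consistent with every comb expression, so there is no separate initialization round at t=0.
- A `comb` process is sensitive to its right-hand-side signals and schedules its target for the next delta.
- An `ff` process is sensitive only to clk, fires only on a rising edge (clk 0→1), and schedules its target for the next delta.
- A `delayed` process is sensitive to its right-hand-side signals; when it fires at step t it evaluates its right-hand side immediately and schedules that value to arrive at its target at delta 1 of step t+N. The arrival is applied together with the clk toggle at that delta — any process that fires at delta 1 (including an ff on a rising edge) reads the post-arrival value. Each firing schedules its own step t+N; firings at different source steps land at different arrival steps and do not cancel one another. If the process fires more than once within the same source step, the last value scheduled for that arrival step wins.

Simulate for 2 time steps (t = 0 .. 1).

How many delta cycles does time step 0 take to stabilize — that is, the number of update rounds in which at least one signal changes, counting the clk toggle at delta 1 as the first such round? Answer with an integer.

[bits: z,r,x,p,q,u,clk,y,v]
t=0: Δ0=111011011 Δ1=111011111 Δ2=111011101 Δ3=001001101 Δ4=001101101 Δ5=001101100 | 5Δ
t=1: Δ0=001101100 Δ1=001101000 | 1Δ

5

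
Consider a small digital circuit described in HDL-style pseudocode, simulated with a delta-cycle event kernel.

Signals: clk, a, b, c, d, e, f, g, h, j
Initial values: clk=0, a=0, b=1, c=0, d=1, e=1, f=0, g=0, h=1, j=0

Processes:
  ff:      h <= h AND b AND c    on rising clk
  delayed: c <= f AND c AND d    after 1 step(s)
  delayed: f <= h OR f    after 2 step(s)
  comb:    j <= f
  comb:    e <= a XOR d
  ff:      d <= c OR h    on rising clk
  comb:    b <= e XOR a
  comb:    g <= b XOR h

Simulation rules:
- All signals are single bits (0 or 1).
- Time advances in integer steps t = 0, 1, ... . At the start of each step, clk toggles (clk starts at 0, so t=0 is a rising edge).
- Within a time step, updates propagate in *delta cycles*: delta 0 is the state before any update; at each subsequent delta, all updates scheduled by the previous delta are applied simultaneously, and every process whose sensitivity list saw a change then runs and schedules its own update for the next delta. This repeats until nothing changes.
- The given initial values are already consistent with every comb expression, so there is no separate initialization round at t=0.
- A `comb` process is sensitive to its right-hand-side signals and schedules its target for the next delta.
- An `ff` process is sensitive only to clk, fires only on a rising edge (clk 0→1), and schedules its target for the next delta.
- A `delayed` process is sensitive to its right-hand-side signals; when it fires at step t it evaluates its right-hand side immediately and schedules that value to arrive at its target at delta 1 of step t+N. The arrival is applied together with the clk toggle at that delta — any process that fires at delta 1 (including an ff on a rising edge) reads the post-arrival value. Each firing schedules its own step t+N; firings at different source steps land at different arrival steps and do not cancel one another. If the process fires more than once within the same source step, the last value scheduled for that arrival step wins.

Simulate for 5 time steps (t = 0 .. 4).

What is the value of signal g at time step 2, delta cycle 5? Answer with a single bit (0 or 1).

t0.Δ0 e=1 a=0 d=1 c=0 b=1 h=1 g=0 j=0 f=0 clk=0
t0.Δ1 e=1 a=0 d=1 c=0 b=1 h=1 g=0 j=0 f=0 clk=1
t0.Δ2 e=1 a=0 d=1 c=0 b=1 h=0 g=0 j=0 f=0 clk=1
t0.Δ3 e=1 a=0 d=1 c=0 b=1 h=0 g=1 j=0 f=0 clk=1
t1.Δ0 e=1 a=0 d=1 c=0 b=1 h=0 g=1 j=0 f=0 clk=1
t1.Δ1 e=1 a=0 d=1 c=0 b=1 h=0 g=1 j=0 f=0 clk=0
t2.Δ0 e=1 a=0 d=1 c=0 b=1 h=0 g=1 j=0 f=0 clk=0
t2.Δ1 e=1 a=0 d=1 c=0 b=1 h=0 g=1 j=0 f=0 clk=1
t2.Δ2 e=1 a=0 d=0 c=0 b=1 h=0 g=1 j=0 f=0 clk=1
t2.Δ3 e=0 a=0 d=0 c=0 b=1 h=0 g=1 j=0 f=0 clk=1
t2.Δ4 e=0 a=0 d=0 c=0 b=0 h=0 g=1 j=0 f=0 clk=1
t2.Δ5 e=0 a=0 d=0 c=0 b=0 h=0 g=0 j=0 f=0 clk=1
t3.Δ0 e=0 a=0 d=0 c=0 b=0 h=0 g=0 j=0 f=0 clk=1
t3.Δ1 e=0 a=0 d=0 c=0 b=0 h=0 g=0 j=0 f=0 clk=0
t4.Δ0 e=0 a=0 d=0 c=0 b=0 h=0 g=0 j=0 f=0 clk=0
t4.Δ1 e=0 a=0 d=0 c=0 b=0 h=0 g=0 j=0 f=0 clk=1

0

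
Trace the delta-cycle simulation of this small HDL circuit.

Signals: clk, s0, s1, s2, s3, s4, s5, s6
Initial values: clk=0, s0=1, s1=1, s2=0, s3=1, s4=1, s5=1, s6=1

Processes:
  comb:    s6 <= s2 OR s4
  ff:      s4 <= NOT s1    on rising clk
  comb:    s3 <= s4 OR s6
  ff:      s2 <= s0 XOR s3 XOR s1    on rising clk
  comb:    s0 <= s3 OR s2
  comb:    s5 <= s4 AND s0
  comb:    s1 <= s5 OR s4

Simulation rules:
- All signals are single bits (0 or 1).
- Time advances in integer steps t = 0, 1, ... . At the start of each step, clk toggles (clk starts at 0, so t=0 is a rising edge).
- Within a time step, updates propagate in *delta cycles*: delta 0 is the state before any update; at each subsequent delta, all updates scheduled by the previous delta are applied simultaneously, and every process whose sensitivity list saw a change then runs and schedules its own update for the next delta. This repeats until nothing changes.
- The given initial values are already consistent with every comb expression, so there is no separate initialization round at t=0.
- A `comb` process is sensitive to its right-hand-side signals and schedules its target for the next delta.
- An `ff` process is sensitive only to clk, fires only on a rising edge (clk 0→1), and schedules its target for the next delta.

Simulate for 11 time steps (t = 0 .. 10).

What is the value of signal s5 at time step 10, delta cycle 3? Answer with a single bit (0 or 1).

1

t=0 Δ0: clk=0 s1=1 s3=1 s6=1 s4=1 s5=1 s0=1 s2=0
  Δ1: clk:0→1
  Δ2: s4:1→0, s2:0→1
  Δ3: s5:1→0
  Δ4: s1:1→0
  (4Δ to stable)
t=1 Δ0: clk=1 s1=0 s3=1 s6=1 s4=0 s5=0 s0=1 s2=1
  Δ1: clk:1→0
  (1Δ to stable)
t=2 Δ0: clk=0 s1=0 s3=1 s6=1 s4=0 s5=0 s0=1 s2=1
  Δ1: clk:0→1
  Δ2: s4:0→1, s2:1→0
  Δ3: s1:0→1, s5:0→1
  (3Δ to stable)
t=3 Δ0: clk=1 s1=1 s3=1 s6=1 s4=1 s5=1 s0=1 s2=0
  Δ1: clk:1→0
  (1Δ to stable)
t=4 Δ0: clk=0 s1=1 s3=1 s6=1 s4=1 s5=1 s0=1 s2=0
  Δ1: clk:0→1
  Δ2: s4:1→0, s2:0→1
  Δ3: s5:1→0
  Δ4: s1:1→0
  (4Δ to stable)
t=5 Δ0: clk=1 s1=0 s3=1 s6=1 s4=0 s5=0 s0=1 s2=1
  Δ1: clk:1→0
  (1Δ to stable)
t=6 Δ0: clk=0 s1=0 s3=1 s6=1 s4=0 s5=0 s0=1 s2=1
  Δ1: clk:0→1
  Δ2: s4:0→1, s2:1→0
  Δ3: s1:0→1, s5:0→1
  (3Δ to stable)
t=7 Δ0: clk=1 s1=1 s3=1 s6=1 s4=1 s5=1 s0=1 s2=0
  Δ1: clk:1→0
  (1Δ to stable)
t=8 Δ0: clk=0 s1=1 s3=1 s6=1 s4=1 s5=1 s0=1 s2=0
  Δ1: clk:0→1
  Δ2: s4:1→0, s2:0→1
  Δ3: s5:1→0
  Δ4: s1:1→0
  (4Δ to stable)
t=9 Δ0: clk=1 s1=0 s3=1 s6=1 s4=0 s5=0 s0=1 s2=1
  Δ1: clk:1→0
  (1Δ to stable)
t=10 Δ0: clk=0 s1=0 s3=1 s6=1 s4=0 s5=0 s0=1 s2=1
  Δ1: clk:0→1
  Δ2: s4:0→1, s2:1→0
  Δ3: s1:0→1, s5:0→1
  (3Δ to stable)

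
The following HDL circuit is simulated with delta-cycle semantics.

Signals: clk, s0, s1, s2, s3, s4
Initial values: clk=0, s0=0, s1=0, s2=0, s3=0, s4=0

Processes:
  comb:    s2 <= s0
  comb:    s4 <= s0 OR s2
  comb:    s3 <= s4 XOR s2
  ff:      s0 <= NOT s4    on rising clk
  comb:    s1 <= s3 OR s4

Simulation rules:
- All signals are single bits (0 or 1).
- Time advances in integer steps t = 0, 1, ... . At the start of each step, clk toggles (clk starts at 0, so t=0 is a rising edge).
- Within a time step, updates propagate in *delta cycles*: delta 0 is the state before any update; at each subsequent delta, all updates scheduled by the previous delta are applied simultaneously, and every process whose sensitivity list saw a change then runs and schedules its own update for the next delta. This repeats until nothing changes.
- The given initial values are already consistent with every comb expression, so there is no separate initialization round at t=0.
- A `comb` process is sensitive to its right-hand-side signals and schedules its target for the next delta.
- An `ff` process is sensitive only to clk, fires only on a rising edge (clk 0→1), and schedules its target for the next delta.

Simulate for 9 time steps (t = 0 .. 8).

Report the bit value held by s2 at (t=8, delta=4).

1

t=0 Δ0: s3=0 clk=0 s0=0 s4=0 s2=0 s1=0
  Δ1: clk:0→1
  Δ2: s0:0→1
  Δ3: s4:0→1, s2:0→1
  Δ4: s1:0→1
  (4Δ to stable)
t=1 Δ0: s3=0 clk=1 s0=1 s4=1 s2=1 s1=1
  Δ1: clk:1→0
  (1Δ to stable)
t=2 Δ0: s3=0 clk=0 s0=1 s4=1 s2=1 s1=1
  Δ1: clk:0→1
  Δ2: s0:1→0
  Δ3: s2:1→0
  Δ4: s3:0→1, s4:1→0
  Δ5: s3:1→0
  Δ6: s1:1→0
  (6Δ to stable)
t=3 Δ0: s3=0 clk=1 s0=0 s4=0 s2=0 s1=0
  Δ1: clk:1→0
  (1Δ to stable)
t=4 Δ0: s3=0 clk=0 s0=0 s4=0 s2=0 s1=0
  Δ1: clk:0→1
  Δ2: s0:0→1
  Δ3: s4:0→1, s2:0→1
  Δ4: s1:0→1
  (4Δ to stable)
t=5 Δ0: s3=0 clk=1 s0=1 s4=1 s2=1 s1=1
  Δ1: clk:1→0
  (1Δ to stable)
t=6 Δ0: s3=0 clk=0 s0=1 s4=1 s2=1 s1=1
  Δ1: clk:0→1
  Δ2: s0:1→0
  Δ3: s2:1→0
  Δ4: s3:0→1, s4:1→0
  Δ5: s3:1→0
  Δ6: s1:1→0
  (6Δ to stable)
t=7 Δ0: s3=0 clk=1 s0=0 s4=0 s2=0 s1=0
  Δ1: clk:1→0
  (1Δ to stable)
t=8 Δ0: s3=0 clk=0 s0=0 s4=0 s2=0 s1=0
  Δ1: clk:0→1
  Δ2: s0:0→1
  Δ3: s4:0→1, s2:0→1
  Δ4: s1:0→1
  (4Δ to stable)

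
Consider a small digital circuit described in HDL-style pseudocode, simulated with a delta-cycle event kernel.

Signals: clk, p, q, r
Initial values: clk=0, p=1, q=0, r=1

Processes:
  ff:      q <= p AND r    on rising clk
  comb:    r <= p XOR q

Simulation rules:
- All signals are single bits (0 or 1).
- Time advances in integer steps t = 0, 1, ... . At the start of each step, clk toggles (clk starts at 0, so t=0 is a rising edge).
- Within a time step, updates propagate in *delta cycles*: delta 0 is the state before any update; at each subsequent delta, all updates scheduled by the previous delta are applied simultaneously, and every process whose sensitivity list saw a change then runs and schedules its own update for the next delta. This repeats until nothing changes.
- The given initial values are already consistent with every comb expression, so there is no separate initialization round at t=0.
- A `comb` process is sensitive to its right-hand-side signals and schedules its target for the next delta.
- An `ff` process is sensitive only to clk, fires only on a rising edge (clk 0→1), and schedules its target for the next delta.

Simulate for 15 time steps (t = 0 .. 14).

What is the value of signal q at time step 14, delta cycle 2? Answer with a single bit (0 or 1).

t=0 Δ0: clk=0 r=1 q=0 p=1
  Δ1: clk:0→1
  Δ2: q:0→1
  Δ3: r:1→0
  (3Δ to stable)
t=1 Δ0: clk=1 r=0 q=1 p=1
  Δ1: clk:1→0
  (1Δ to stable)
t=2 Δ0: clk=0 r=0 q=1 p=1
  Δ1: clk:0→1
  Δ2: q:1→0
  Δ3: r:0→1
  (3Δ to stable)
t=3 Δ0: clk=1 r=1 q=0 p=1
  Δ1: clk:1→0
  (1Δ to stable)
t=4 Δ0: clk=0 r=1 q=0 p=1
  Δ1: clk:0→1
  Δ2: q:0→1
  Δ3: r:1→0
  (3Δ to stable)
t=5 Δ0: clk=1 r=0 q=1 p=1
  Δ1: clk:1→0
  (1Δ to stable)
t=6 Δ0: clk=0 r=0 q=1 p=1
  Δ1: clk:0→1
  Δ2: q:1→0
  Δ3: r:0→1
  (3Δ to stable)
t=7 Δ0: clk=1 r=1 q=0 p=1
  Δ1: clk:1→0
  (1Δ to stable)
t=8 Δ0: clk=0 r=1 q=0 p=1
  Δ1: clk:0→1
  Δ2: q:0→1
  Δ3: r:1→0
  (3Δ to stable)
t=9 Δ0: clk=1 r=0 q=1 p=1
  Δ1: clk:1→0
  (1Δ to stable)
t=10 Δ0: clk=0 r=0 q=1 p=1
  Δ1: clk:0→1
  Δ2: q:1→0
  Δ3: r:0→1
  (3Δ to stable)
t=11 Δ0: clk=1 r=1 q=0 p=1
  Δ1: clk:1→0
  (1Δ to stable)
t=12 Δ0: clk=0 r=1 q=0 p=1
  Δ1: clk:0→1
  Δ2: q:0→1
  Δ3: r:1→0
  (3Δ to stable)
t=13 Δ0: clk=1 r=0 q=1 p=1
  Δ1: clk:1→0
  (1Δ to stable)
t=14 Δ0: clk=0 r=0 q=1 p=1
  Δ1: clk:0→1
  Δ2: q:1→0
  Δ3: r:0→1
  (3Δ to stable)

0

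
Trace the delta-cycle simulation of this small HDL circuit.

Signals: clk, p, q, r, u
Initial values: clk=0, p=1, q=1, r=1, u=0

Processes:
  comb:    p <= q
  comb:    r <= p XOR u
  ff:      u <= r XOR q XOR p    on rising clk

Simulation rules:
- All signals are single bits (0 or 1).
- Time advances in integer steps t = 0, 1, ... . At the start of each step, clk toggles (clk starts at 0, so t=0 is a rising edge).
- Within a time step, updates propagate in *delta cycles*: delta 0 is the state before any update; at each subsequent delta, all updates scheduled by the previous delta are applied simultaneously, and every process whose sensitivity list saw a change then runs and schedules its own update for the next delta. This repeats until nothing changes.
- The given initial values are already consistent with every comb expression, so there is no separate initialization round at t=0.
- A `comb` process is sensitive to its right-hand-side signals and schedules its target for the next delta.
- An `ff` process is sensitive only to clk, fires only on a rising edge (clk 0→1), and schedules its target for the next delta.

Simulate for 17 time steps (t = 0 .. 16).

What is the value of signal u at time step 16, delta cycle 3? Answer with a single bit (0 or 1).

[bits: clk,u,r,p,q]
t=0: Δ0=00111 Δ1=10111 Δ2=11111 Δ3=11011 | 3Δ
t=1: Δ0=11011 Δ1=01011 | 1Δ
t=2: Δ0=01011 Δ1=11011 Δ2=10011 Δ3=10111 | 3Δ
t=3: Δ0=10111 Δ1=00111 | 1Δ
t=4: Δ0=00111 Δ1=10111 Δ2=11111 Δ3=11011 | 3Δ
t=5: Δ0=11011 Δ1=01011 | 1Δ
t=6: Δ0=01011 Δ1=11011 Δ2=10011 Δ3=10111 | 3Δ
t=7: Δ0=10111 Δ1=00111 | 1Δ
t=8: Δ0=00111 Δ1=10111 Δ2=11111 Δ3=11011 | 3Δ
t=9: Δ0=11011 Δ1=01011 | 1Δ
t=10: Δ0=01011 Δ1=11011 Δ2=10011 Δ3=10111 | 3Δ
t=11: Δ0=10111 Δ1=00111 | 1Δ
t=12: Δ0=00111 Δ1=10111 Δ2=11111 Δ3=11011 | 3Δ
t=13: Δ0=11011 Δ1=01011 | 1Δ
t=14: Δ0=01011 Δ1=11011 Δ2=10011 Δ3=10111 | 3Δ
t=15: Δ0=10111 Δ1=00111 | 1Δ
t=16: Δ0=00111 Δ1=10111 Δ2=11111 Δ3=11011 | 3Δ

1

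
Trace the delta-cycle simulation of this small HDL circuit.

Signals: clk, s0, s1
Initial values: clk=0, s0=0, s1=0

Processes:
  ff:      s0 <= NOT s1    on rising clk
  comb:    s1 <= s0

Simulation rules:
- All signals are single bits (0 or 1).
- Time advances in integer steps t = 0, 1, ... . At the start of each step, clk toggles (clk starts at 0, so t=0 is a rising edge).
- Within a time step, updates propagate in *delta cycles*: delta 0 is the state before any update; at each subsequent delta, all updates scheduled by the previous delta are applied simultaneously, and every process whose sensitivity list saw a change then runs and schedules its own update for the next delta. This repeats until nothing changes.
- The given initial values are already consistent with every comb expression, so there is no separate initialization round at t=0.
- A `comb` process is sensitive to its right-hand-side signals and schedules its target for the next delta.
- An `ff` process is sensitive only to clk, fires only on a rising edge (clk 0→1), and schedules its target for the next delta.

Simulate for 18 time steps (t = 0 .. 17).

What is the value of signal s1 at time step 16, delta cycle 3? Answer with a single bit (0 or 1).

1

t=0 Δ0: s0=0 s1=0 clk=0
  Δ1: clk:0→1
  Δ2: s0:0→1
  Δ3: s1:0→1
  (3Δ to stable)
t=1 Δ0: s0=1 s1=1 clk=1
  Δ1: clk:1→0
  (1Δ to stable)
t=2 Δ0: s0=1 s1=1 clk=0
  Δ1: clk:0→1
  Δ2: s0:1→0
  Δ3: s1:1→0
  (3Δ to stable)
t=3 Δ0: s0=0 s1=0 clk=1
  Δ1: clk:1→0
  (1Δ to stable)
t=4 Δ0: s0=0 s1=0 clk=0
  Δ1: clk:0→1
  Δ2: s0:0→1
  Δ3: s1:0→1
  (3Δ to stable)
t=5 Δ0: s0=1 s1=1 clk=1
  Δ1: clk:1→0
  (1Δ to stable)
t=6 Δ0: s0=1 s1=1 clk=0
  Δ1: clk:0→1
  Δ2: s0:1→0
  Δ3: s1:1→0
  (3Δ to stable)
t=7 Δ0: s0=0 s1=0 clk=1
  Δ1: clk:1→0
  (1Δ to stable)
t=8 Δ0: s0=0 s1=0 clk=0
  Δ1: clk:0→1
  Δ2: s0:0→1
  Δ3: s1:0→1
  (3Δ to stable)
t=9 Δ0: s0=1 s1=1 clk=1
  Δ1: clk:1→0
  (1Δ to stable)
t=10 Δ0: s0=1 s1=1 clk=0
  Δ1: clk:0→1
  Δ2: s0:1→0
  Δ3: s1:1→0
  (3Δ to stable)
t=11 Δ0: s0=0 s1=0 clk=1
  Δ1: clk:1→0
  (1Δ to stable)
t=12 Δ0: s0=0 s1=0 clk=0
  Δ1: clk:0→1
  Δ2: s0:0→1
  Δ3: s1:0→1
  (3Δ to stable)
t=13 Δ0: s0=1 s1=1 clk=1
  Δ1: clk:1→0
  (1Δ to stable)
t=14 Δ0: s0=1 s1=1 clk=0
  Δ1: clk:0→1
  Δ2: s0:1→0
  Δ3: s1:1→0
  (3Δ to stable)
t=15 Δ0: s0=0 s1=0 clk=1
  Δ1: clk:1→0
  (1Δ to stable)
t=16 Δ0: s0=0 s1=0 clk=0
  Δ1: clk:0→1
  Δ2: s0:0→1
  Δ3: s1:0→1
  (3Δ to stable)
t=17 Δ0: s0=1 s1=1 clk=1
  Δ1: clk:1→0
  (1Δ to stable)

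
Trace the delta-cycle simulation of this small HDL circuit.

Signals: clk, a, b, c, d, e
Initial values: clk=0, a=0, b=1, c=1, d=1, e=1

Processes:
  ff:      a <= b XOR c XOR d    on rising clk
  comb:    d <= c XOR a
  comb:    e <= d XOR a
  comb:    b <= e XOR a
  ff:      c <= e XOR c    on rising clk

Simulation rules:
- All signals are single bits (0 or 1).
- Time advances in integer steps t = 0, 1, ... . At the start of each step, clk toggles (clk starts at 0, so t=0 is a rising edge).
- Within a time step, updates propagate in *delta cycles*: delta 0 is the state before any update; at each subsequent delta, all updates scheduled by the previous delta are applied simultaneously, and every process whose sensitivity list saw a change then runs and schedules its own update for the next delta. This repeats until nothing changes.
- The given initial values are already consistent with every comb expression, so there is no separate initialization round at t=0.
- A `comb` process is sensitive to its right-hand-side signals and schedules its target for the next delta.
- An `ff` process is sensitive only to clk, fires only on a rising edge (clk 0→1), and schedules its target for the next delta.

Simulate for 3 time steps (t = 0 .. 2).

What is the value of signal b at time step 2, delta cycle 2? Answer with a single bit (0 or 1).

t=0 Δ0: d=1 c=1 a=0 b=1 clk=0 e=1
  Δ1: clk:0→1
  Δ2: c:1→0, a:0→1
  Δ3: b:1→0, e:1→0
  Δ4: b:0→1
  (4Δ to stable)
t=1 Δ0: d=1 c=0 a=1 b=1 clk=1 e=0
  Δ1: clk:1→0
  (1Δ to stable)
t=2 Δ0: d=1 c=0 a=1 b=1 clk=0 e=0
  Δ1: clk:0→1
  Δ2: a:1→0
  Δ3: d:1→0, b:1→0, e:0→1
  Δ4: b:0→1, e:1→0
  Δ5: b:1→0
  (5Δ to stable)

1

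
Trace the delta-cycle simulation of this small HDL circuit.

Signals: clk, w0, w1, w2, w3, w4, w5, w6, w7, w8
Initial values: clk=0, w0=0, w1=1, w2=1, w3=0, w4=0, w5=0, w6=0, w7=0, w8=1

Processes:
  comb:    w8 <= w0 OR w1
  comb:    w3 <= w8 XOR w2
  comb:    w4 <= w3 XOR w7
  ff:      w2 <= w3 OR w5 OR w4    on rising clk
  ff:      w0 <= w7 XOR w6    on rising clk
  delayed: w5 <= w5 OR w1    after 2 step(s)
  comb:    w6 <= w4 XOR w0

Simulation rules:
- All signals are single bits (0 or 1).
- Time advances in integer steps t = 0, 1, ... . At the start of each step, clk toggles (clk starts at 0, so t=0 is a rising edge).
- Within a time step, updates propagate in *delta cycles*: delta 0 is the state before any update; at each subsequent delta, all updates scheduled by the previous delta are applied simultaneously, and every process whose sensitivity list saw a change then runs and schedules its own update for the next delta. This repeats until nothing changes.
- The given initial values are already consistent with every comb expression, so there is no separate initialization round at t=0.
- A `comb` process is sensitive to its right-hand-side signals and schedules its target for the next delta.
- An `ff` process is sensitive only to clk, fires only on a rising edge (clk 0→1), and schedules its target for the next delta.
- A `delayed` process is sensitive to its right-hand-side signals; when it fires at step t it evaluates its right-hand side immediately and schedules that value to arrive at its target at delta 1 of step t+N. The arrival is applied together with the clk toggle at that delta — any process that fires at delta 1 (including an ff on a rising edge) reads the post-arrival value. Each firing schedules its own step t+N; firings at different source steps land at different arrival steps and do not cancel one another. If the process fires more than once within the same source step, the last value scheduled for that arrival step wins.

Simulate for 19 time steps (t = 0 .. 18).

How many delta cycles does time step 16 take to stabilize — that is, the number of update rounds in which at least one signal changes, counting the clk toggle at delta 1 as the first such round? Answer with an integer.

t0.Δ0 clk=0 w1=1 w3=0 w5=0 w0=0 w7=0 w2=1 w6=0 w8=1 w4=0
t0.Δ1 clk=1 w1=1 w3=0 w5=0 w0=0 w7=0 w2=1 w6=0 w8=1 w4=0
t0.Δ2 clk=1 w1=1 w3=0 w5=0 w0=0 w7=0 w2=0 w6=0 w8=1 w4=0
t0.Δ3 clk=1 w1=1 w3=1 w5=0 w0=0 w7=0 w2=0 w6=0 w8=1 w4=0
t0.Δ4 clk=1 w1=1 w3=1 w5=0 w0=0 w7=0 w2=0 w6=0 w8=1 w4=1
t0.Δ5 clk=1 w1=1 w3=1 w5=0 w0=0 w7=0 w2=0 w6=1 w8=1 w4=1
t1.Δ0 clk=1 w1=1 w3=1 w5=0 w0=0 w7=0 w2=0 w6=1 w8=1 w4=1
t1.Δ1 clk=0 w1=1 w3=1 w5=0 w0=0 w7=0 w2=0 w6=1 w8=1 w4=1
t2.Δ0 clk=0 w1=1 w3=1 w5=0 w0=0 w7=0 w2=0 w6=1 w8=1 w4=1
t2.Δ1 clk=1 w1=1 w3=1 w5=0 w0=0 w7=0 w2=0 w6=1 w8=1 w4=1
t2.Δ2 clk=1 w1=1 w3=1 w5=0 w0=1 w7=0 w2=1 w6=1 w8=1 w4=1
t2.Δ3 clk=1 w1=1 w3=0 w5=0 w0=1 w7=0 w2=1 w6=0 w8=1 w4=1
t2.Δ4 clk=1 w1=1 w3=0 w5=0 w0=1 w7=0 w2=1 w6=0 w8=1 w4=0
t2.Δ5 clk=1 w1=1 w3=0 w5=0 w0=1 w7=0 w2=1 w6=1 w8=1 w4=0
t3.Δ0 clk=1 w1=1 w3=0 w5=0 w0=1 w7=0 w2=1 w6=1 w8=1 w4=0
t3.Δ1 clk=0 w1=1 w3=0 w5=0 w0=1 w7=0 w2=1 w6=1 w8=1 w4=0
t4.Δ0 clk=0 w1=1 w3=0 w5=0 w0=1 w7=0 w2=1 w6=1 w8=1 w4=0
t4.Δ1 clk=1 w1=1 w3=0 w5=0 w0=1 w7=0 w2=1 w6=1 w8=1 w4=0
t4.Δ2 clk=1 w1=1 w3=0 w5=0 w0=1 w7=0 w2=0 w6=1 w8=1 w4=0
t4.Δ3 clk=1 w1=1 w3=1 w5=0 w0=1 w7=0 w2=0 w6=1 w8=1 w4=0
t4.Δ4 clk=1 w1=1 w3=1 w5=0 w0=1 w7=0 w2=0 w6=1 w8=1 w4=1
t4.Δ5 clk=1 w1=1 w3=1 w5=0 w0=1 w7=0 w2=0 w6=0 w8=1 w4=1
t5.Δ0 clk=1 w1=1 w3=1 w5=0 w0=1 w7=0 w2=0 w6=0 w8=1 w4=1
t5.Δ1 clk=0 w1=1 w3=1 w5=0 w0=1 w7=0 w2=0 w6=0 w8=1 w4=1
t6.Δ0 clk=0 w1=1 w3=1 w5=0 w0=1 w7=0 w2=0 w6=0 w8=1 w4=1
t6.Δ1 clk=1 w1=1 w3=1 w5=0 w0=1 w7=0 w2=0 w6=0 w8=1 w4=1
t6.Δ2 clk=1 w1=1 w3=1 w5=0 w0=0 w7=0 w2=1 w6=0 w8=1 w4=1
t6.Δ3 clk=1 w1=1 w3=0 w5=0 w0=0 w7=0 w2=1 w6=1 w8=1 w4=1
t6.Δ4 clk=1 w1=1 w3=0 w5=0 w0=0 w7=0 w2=1 w6=1 w8=1 w4=0
t6.Δ5 clk=1 w1=1 w3=0 w5=0 w0=0 w7=0 w2=1 w6=0 w8=1 w4=0
t7.Δ0 clk=1 w1=1 w3=0 w5=0 w0=0 w7=0 w2=1 w6=0 w8=1 w4=0
t7.Δ1 clk=0 w1=1 w3=0 w5=0 w0=0 w7=0 w2=1 w6=0 w8=1 w4=0
t8.Δ0 clk=0 w1=1 w3=0 w5=0 w0=0 w7=0 w2=1 w6=0 w8=1 w4=0
t8.Δ1 clk=1 w1=1 w3=0 w5=0 w0=0 w7=0 w2=1 w6=0 w8=1 w4=0
t8.Δ2 clk=1 w1=1 w3=0 w5=0 w0=0 w7=0 w2=0 w6=0 w8=1 w4=0
t8.Δ3 clk=1 w1=1 w3=1 w5=0 w0=0 w7=0 w2=0 w6=0 w8=1 w4=0
t8.Δ4 clk=1 w1=1 w3=1 w5=0 w0=0 w7=0 w2=0 w6=0 w8=1 w4=1
t8.Δ5 clk=1 w1=1 w3=1 w5=0 w0=0 w7=0 w2=0 w6=1 w8=1 w4=1
t9.Δ0 clk=1 w1=1 w3=1 w5=0 w0=0 w7=0 w2=0 w6=1 w8=1 w4=1
t9.Δ1 clk=0 w1=1 w3=1 w5=0 w0=0 w7=0 w2=0 w6=1 w8=1 w4=1
t10.Δ0 clk=0 w1=1 w3=1 w5=0 w0=0 w7=0 w2=0 w6=1 w8=1 w4=1
t10.Δ1 clk=1 w1=1 w3=1 w5=0 w0=0 w7=0 w2=0 w6=1 w8=1 w4=1
t10.Δ2 clk=1 w1=1 w3=1 w5=0 w0=1 w7=0 w2=1 w6=1 w8=1 w4=1
t10.Δ3 clk=1 w1=1 w3=0 w5=0 w0=1 w7=0 w2=1 w6=0 w8=1 w4=1
t10.Δ4 clk=1 w1=1 w3=0 w5=0 w0=1 w7=0 w2=1 w6=0 w8=1 w4=0
t10.Δ5 clk=1 w1=1 w3=0 w5=0 w0=1 w7=0 w2=1 w6=1 w8=1 w4=0
t11.Δ0 clk=1 w1=1 w3=0 w5=0 w0=1 w7=0 w2=1 w6=1 w8=1 w4=0
t11.Δ1 clk=0 w1=1 w3=0 w5=0 w0=1 w7=0 w2=1 w6=1 w8=1 w4=0
t12.Δ0 clk=0 w1=1 w3=0 w5=0 w0=1 w7=0 w2=1 w6=1 w8=1 w4=0
t12.Δ1 clk=1 w1=1 w3=0 w5=0 w0=1 w7=0 w2=1 w6=1 w8=1 w4=0
t12.Δ2 clk=1 w1=1 w3=0 w5=0 w0=1 w7=0 w2=0 w6=1 w8=1 w4=0
t12.Δ3 clk=1 w1=1 w3=1 w5=0 w0=1 w7=0 w2=0 w6=1 w8=1 w4=0
t12.Δ4 clk=1 w1=1 w3=1 w5=0 w0=1 w7=0 w2=0 w6=1 w8=1 w4=1
t12.Δ5 clk=1 w1=1 w3=1 w5=0 w0=1 w7=0 w2=0 w6=0 w8=1 w4=1
t13.Δ0 clk=1 w1=1 w3=1 w5=0 w0=1 w7=0 w2=0 w6=0 w8=1 w4=1
t13.Δ1 clk=0 w1=1 w3=1 w5=0 w0=1 w7=0 w2=0 w6=0 w8=1 w4=1
t14.Δ0 clk=0 w1=1 w3=1 w5=0 w0=1 w7=0 w2=0 w6=0 w8=1 w4=1
t14.Δ1 clk=1 w1=1 w3=1 w5=0 w0=1 w7=0 w2=0 w6=0 w8=1 w4=1
t14.Δ2 clk=1 w1=1 w3=1 w5=0 w0=0 w7=0 w2=1 w6=0 w8=1 w4=1
t14.Δ3 clk=1 w1=1 w3=0 w5=0 w0=0 w7=0 w2=1 w6=1 w8=1 w4=1
t14.Δ4 clk=1 w1=1 w3=0 w5=0 w0=0 w7=0 w2=1 w6=1 w8=1 w4=0
t14.Δ5 clk=1 w1=1 w3=0 w5=0 w0=0 w7=0 w2=1 w6=0 w8=1 w4=0
t15.Δ0 clk=1 w1=1 w3=0 w5=0 w0=0 w7=0 w2=1 w6=0 w8=1 w4=0
t15.Δ1 clk=0 w1=1 w3=0 w5=0 w0=0 w7=0 w2=1 w6=0 w8=1 w4=0
t16.Δ0 clk=0 w1=1 w3=0 w5=0 w0=0 w7=0 w2=1 w6=0 w8=1 w4=0
t16.Δ1 clk=1 w1=1 w3=0 w5=0 w0=0 w7=0 w2=1 w6=0 w8=1 w4=0
t16.Δ2 clk=1 w1=1 w3=0 w5=0 w0=0 w7=0 w2=0 w6=0 w8=1 w4=0
t16.Δ3 clk=1 w1=1 w3=1 w5=0 w0=0 w7=0 w2=0 w6=0 w8=1 w4=0
t16.Δ4 clk=1 w1=1 w3=1 w5=0 w0=0 w7=0 w2=0 w6=0 w8=1 w4=1
t16.Δ5 clk=1 w1=1 w3=1 w5=0 w0=0 w7=0 w2=0 w6=1 w8=1 w4=1
t17.Δ0 clk=1 w1=1 w3=1 w5=0 w0=0 w7=0 w2=0 w6=1 w8=1 w4=1
t17.Δ1 clk=0 w1=1 w3=1 w5=0 w0=0 w7=0 w2=0 w6=1 w8=1 w4=1
t18.Δ0 clk=0 w1=1 w3=1 w5=0 w0=0 w7=0 w2=0 w6=1 w8=1 w4=1
t18.Δ1 clk=1 w1=1 w3=1 w5=0 w0=0 w7=0 w2=0 w6=1 w8=1 w4=1
t18.Δ2 clk=1 w1=1 w3=1 w5=0 w0=1 w7=0 w2=1 w6=1 w8=1 w4=1
t18.Δ3 clk=1 w1=1 w3=0 w5=0 w0=1 w7=0 w2=1 w6=0 w8=1 w4=1
t18.Δ4 clk=1 w1=1 w3=0 w5=0 w0=1 w7=0 w2=1 w6=0 w8=1 w4=0
t18.Δ5 clk=1 w1=1 w3=0 w5=0 w0=1 w7=0 w2=1 w6=1 w8=1 w4=0

5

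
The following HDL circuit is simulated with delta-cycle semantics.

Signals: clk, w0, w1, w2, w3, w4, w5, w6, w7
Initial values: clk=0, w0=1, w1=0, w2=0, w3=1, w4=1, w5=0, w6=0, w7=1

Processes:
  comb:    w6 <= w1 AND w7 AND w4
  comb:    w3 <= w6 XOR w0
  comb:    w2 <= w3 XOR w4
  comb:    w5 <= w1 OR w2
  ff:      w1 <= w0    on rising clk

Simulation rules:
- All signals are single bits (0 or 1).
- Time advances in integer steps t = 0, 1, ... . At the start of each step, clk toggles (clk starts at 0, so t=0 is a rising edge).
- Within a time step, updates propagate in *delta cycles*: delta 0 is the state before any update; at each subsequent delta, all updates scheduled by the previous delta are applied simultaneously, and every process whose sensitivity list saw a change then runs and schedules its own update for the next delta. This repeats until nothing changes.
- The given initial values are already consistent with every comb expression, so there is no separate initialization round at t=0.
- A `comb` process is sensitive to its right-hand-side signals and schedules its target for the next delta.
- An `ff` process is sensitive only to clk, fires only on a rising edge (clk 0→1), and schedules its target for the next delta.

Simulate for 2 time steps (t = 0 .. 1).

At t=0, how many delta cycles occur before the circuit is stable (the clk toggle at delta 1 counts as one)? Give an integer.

[bits: w2,w1,clk,w6,w3,w0,w4,w5,w7]
t=0: Δ0=000011101 Δ1=001011101 Δ2=011011101 Δ3=011111111 Δ4=011101111 Δ5=111101111 | 5Δ
t=1: Δ0=111101111 Δ1=110101111 | 1Δ

5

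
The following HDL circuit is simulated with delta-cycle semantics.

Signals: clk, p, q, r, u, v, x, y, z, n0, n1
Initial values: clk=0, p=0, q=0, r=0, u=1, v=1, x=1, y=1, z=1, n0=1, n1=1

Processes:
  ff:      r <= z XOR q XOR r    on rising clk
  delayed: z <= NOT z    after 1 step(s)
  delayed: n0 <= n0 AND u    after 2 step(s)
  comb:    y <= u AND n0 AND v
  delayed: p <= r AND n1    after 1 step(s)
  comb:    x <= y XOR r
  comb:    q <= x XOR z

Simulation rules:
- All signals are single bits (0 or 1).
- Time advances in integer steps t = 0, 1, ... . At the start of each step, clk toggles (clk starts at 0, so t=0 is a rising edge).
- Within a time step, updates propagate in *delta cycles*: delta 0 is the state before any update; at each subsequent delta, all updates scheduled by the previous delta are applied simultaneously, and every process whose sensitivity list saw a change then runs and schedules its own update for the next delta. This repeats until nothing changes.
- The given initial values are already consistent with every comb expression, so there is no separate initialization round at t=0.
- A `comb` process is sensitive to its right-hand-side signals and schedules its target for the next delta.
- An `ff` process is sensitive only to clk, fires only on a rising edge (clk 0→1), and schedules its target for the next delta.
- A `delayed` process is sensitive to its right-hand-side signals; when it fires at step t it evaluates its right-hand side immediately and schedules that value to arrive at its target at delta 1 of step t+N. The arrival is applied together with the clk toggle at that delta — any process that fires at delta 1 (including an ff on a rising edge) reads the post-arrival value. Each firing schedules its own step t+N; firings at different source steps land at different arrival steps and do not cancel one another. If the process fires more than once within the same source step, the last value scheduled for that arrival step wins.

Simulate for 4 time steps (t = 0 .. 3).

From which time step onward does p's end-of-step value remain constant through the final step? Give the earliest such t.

1

t0.Δ0 r=0 v=1 y=1 x=1 n0=1 clk=0 q=0 n1=1 z=1 p=0 u=1
t0.Δ1 r=0 v=1 y=1 x=1 n0=1 clk=1 q=0 n1=1 z=1 p=0 u=1
t0.Δ2 r=1 v=1 y=1 x=1 n0=1 clk=1 q=0 n1=1 z=1 p=0 u=1
t0.Δ3 r=1 v=1 y=1 x=0 n0=1 clk=1 q=0 n1=1 z=1 p=0 u=1
t0.Δ4 r=1 v=1 y=1 x=0 n0=1 clk=1 q=1 n1=1 z=1 p=0 u=1
t1.Δ0 r=1 v=1 y=1 x=0 n0=1 clk=1 q=1 n1=1 z=1 p=0 u=1
t1.Δ1 r=1 v=1 y=1 x=0 n0=1 clk=0 q=1 n1=1 z=1 p=1 u=1
t2.Δ0 r=1 v=1 y=1 x=0 n0=1 clk=0 q=1 n1=1 z=1 p=1 u=1
t2.Δ1 r=1 v=1 y=1 x=0 n0=1 clk=1 q=1 n1=1 z=1 p=1 u=1
t3.Δ0 r=1 v=1 y=1 x=0 n0=1 clk=1 q=1 n1=1 z=1 p=1 u=1
t3.Δ1 r=1 v=1 y=1 x=0 n0=1 clk=0 q=1 n1=1 z=1 p=1 u=1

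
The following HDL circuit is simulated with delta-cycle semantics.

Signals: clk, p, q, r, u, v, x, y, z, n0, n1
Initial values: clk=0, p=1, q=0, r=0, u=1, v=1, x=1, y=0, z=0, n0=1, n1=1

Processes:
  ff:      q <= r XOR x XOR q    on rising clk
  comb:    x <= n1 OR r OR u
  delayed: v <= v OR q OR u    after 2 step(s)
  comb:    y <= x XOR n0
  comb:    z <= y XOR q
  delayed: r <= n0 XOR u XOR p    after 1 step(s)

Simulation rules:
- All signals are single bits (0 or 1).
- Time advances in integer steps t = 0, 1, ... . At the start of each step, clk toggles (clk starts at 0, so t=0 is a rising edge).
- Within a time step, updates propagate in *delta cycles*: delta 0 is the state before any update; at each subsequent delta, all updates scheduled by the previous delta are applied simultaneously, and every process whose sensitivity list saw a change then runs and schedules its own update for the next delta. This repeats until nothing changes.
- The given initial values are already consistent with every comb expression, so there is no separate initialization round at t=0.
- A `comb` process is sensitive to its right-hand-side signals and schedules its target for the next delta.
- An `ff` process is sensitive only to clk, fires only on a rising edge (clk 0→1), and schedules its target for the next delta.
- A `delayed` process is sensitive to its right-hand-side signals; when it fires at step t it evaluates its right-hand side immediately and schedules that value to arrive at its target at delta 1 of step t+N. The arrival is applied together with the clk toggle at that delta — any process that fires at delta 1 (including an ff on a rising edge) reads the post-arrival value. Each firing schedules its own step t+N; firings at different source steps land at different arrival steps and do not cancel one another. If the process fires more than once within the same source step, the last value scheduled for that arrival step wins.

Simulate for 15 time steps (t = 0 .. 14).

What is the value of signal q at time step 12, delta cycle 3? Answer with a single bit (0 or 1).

1

t0.Δ0 n0=1 n1=1 q=0 r=0 z=0 p=1 u=1 y=0 clk=0 x=1 v=1
t0.Δ1 n0=1 n1=1 q=0 r=0 z=0 p=1 u=1 y=0 clk=1 x=1 v=1
t0.Δ2 n0=1 n1=1 q=1 r=0 z=0 p=1 u=1 y=0 clk=1 x=1 v=1
t0.Δ3 n0=1 n1=1 q=1 r=0 z=1 p=1 u=1 y=0 clk=1 x=1 v=1
t1.Δ0 n0=1 n1=1 q=1 r=0 z=1 p=1 u=1 y=0 clk=1 x=1 v=1
t1.Δ1 n0=1 n1=1 q=1 r=0 z=1 p=1 u=1 y=0 clk=0 x=1 v=1
t2.Δ0 n0=1 n1=1 q=1 r=0 z=1 p=1 u=1 y=0 clk=0 x=1 v=1
t2.Δ1 n0=1 n1=1 q=1 r=0 z=1 p=1 u=1 y=0 clk=1 x=1 v=1
t2.Δ2 n0=1 n1=1 q=0 r=0 z=1 p=1 u=1 y=0 clk=1 x=1 v=1
t2.Δ3 n0=1 n1=1 q=0 r=0 z=0 p=1 u=1 y=0 clk=1 x=1 v=1
t3.Δ0 n0=1 n1=1 q=0 r=0 z=0 p=1 u=1 y=0 clk=1 x=1 v=1
t3.Δ1 n0=1 n1=1 q=0 r=0 z=0 p=1 u=1 y=0 clk=0 x=1 v=1
t4.Δ0 n0=1 n1=1 q=0 r=0 z=0 p=1 u=1 y=0 clk=0 x=1 v=1
t4.Δ1 n0=1 n1=1 q=0 r=0 z=0 p=1 u=1 y=0 clk=1 x=1 v=1
t4.Δ2 n0=1 n1=1 q=1 r=0 z=0 p=1 u=1 y=0 clk=1 x=1 v=1
t4.Δ3 n0=1 n1=1 q=1 r=0 z=1 p=1 u=1 y=0 clk=1 x=1 v=1
t5.Δ0 n0=1 n1=1 q=1 r=0 z=1 p=1 u=1 y=0 clk=1 x=1 v=1
t5.Δ1 n0=1 n1=1 q=1 r=0 z=1 p=1 u=1 y=0 clk=0 x=1 v=1
t6.Δ0 n0=1 n1=1 q=1 r=0 z=1 p=1 u=1 y=0 clk=0 x=1 v=1
t6.Δ1 n0=1 n1=1 q=1 r=0 z=1 p=1 u=1 y=0 clk=1 x=1 v=1
t6.Δ2 n0=1 n1=1 q=0 r=0 z=1 p=1 u=1 y=0 clk=1 x=1 v=1
t6.Δ3 n0=1 n1=1 q=0 r=0 z=0 p=1 u=1 y=0 clk=1 x=1 v=1
t7.Δ0 n0=1 n1=1 q=0 r=0 z=0 p=1 u=1 y=0 clk=1 x=1 v=1
t7.Δ1 n0=1 n1=1 q=0 r=0 z=0 p=1 u=1 y=0 clk=0 x=1 v=1
t8.Δ0 n0=1 n1=1 q=0 r=0 z=0 p=1 u=1 y=0 clk=0 x=1 v=1
t8.Δ1 n0=1 n1=1 q=0 r=0 z=0 p=1 u=1 y=0 clk=1 x=1 v=1
t8.Δ2 n0=1 n1=1 q=1 r=0 z=0 p=1 u=1 y=0 clk=1 x=1 v=1
t8.Δ3 n0=1 n1=1 q=1 r=0 z=1 p=1 u=1 y=0 clk=1 x=1 v=1
t9.Δ0 n0=1 n1=1 q=1 r=0 z=1 p=1 u=1 y=0 clk=1 x=1 v=1
t9.Δ1 n0=1 n1=1 q=1 r=0 z=1 p=1 u=1 y=0 clk=0 x=1 v=1
t10.Δ0 n0=1 n1=1 q=1 r=0 z=1 p=1 u=1 y=0 clk=0 x=1 v=1
t10.Δ1 n0=1 n1=1 q=1 r=0 z=1 p=1 u=1 y=0 clk=1 x=1 v=1
t10.Δ2 n0=1 n1=1 q=0 r=0 z=1 p=1 u=1 y=0 clk=1 x=1 v=1
t10.Δ3 n0=1 n1=1 q=0 r=0 z=0 p=1 u=1 y=0 clk=1 x=1 v=1
t11.Δ0 n0=1 n1=1 q=0 r=0 z=0 p=1 u=1 y=0 clk=1 x=1 v=1
t11.Δ1 n0=1 n1=1 q=0 r=0 z=0 p=1 u=1 y=0 clk=0 x=1 v=1
t12.Δ0 n0=1 n1=1 q=0 r=0 z=0 p=1 u=1 y=0 clk=0 x=1 v=1
t12.Δ1 n0=1 n1=1 q=0 r=0 z=0 p=1 u=1 y=0 clk=1 x=1 v=1
t12.Δ2 n0=1 n1=1 q=1 r=0 z=0 p=1 u=1 y=0 clk=1 x=1 v=1
t12.Δ3 n0=1 n1=1 q=1 r=0 z=1 p=1 u=1 y=0 clk=1 x=1 v=1
t13.Δ0 n0=1 n1=1 q=1 r=0 z=1 p=1 u=1 y=0 clk=1 x=1 v=1
t13.Δ1 n0=1 n1=1 q=1 r=0 z=1 p=1 u=1 y=0 clk=0 x=1 v=1
t14.Δ0 n0=1 n1=1 q=1 r=0 z=1 p=1 u=1 y=0 clk=0 x=1 v=1
t14.Δ1 n0=1 n1=1 q=1 r=0 z=1 p=1 u=1 y=0 clk=1 x=1 v=1
t14.Δ2 n0=1 n1=1 q=0 r=0 z=1 p=1 u=1 y=0 clk=1 x=1 v=1
t14.Δ3 n0=1 n1=1 q=0 r=0 z=0 p=1 u=1 y=0 clk=1 x=1 v=1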